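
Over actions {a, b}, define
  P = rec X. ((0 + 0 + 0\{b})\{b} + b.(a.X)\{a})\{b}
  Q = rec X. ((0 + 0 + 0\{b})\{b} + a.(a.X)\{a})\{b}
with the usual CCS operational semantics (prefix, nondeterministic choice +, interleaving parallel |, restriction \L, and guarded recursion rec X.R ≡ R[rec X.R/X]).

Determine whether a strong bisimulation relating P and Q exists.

not bisimilar

Reachable graph of P (1 states):
  p0 = rec X. ((0 + 0 + 0\{b})\{b} + b.(a.X)\{a})\{b} → deadlocked
Reachable graph of Q (2 states):
  q0 = rec X. ((0 + 0 + 0\{b})\{b} + a.(a.X)\{a})\{b} → -a-> q1
  q1 = (a.(rec X. ((0 + 0 + 0\{b})\{b} + a.(a.X)\{a})\{b}))\{a}\{b} → deadlocked
Bisimilarity quotient blocks:
  B0 = {p0, q1}
  B1 = {q0}
p0 ∈ B0, q0 ∈ B1 → different blocks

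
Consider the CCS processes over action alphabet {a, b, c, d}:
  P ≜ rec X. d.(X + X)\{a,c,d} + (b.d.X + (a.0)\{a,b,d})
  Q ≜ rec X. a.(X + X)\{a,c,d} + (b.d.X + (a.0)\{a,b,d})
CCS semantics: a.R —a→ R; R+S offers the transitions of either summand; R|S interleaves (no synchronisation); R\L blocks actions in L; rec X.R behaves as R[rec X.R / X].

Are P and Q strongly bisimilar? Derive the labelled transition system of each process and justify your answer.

P's transition system — 4 states:
  m0 = rec X. d.(X + X)\{a,c,d} + (b.d.X + (a.0)\{a,b,d}) → =b=> m1, =d=> m2
  m1 = d.(rec X. d.(X + X)\{a,c,d} + (b.d.X + (a.0)\{a,b,d})) → =d=> m0
  m2 = ((rec X. d.(X + X)\{a,c,d} + (b.d.X + (a.0)\{a,b,d})) + (rec X. d.(X + X)\{a,c,d} + (b.d.X + (a.0)\{a,b,d})))\{a,c,d} → =b=> m3
  m3 = (d.(rec X. d.(X + X)\{a,c,d} + (b.d.X + (a.0)\{a,b,d})))\{a,c,d} → stopped
Q's transition system — 4 states:
  n0 = rec X. a.(X + X)\{a,c,d} + (b.d.X + (a.0)\{a,b,d}) → =a=> n1, =b=> n2
  n1 = ((rec X. a.(X + X)\{a,c,d} + (b.d.X + (a.0)\{a,b,d})) + (rec X. a.(X + X)\{a,c,d} + (b.d.X + (a.0)\{a,b,d})))\{a,c,d} → =b=> n3
  n2 = d.(rec X. a.(X + X)\{a,c,d} + (b.d.X + (a.0)\{a,b,d})) → =d=> n0
  n3 = (d.(rec X. a.(X + X)\{a,c,d} + (b.d.X + (a.0)\{a,b,d})))\{a,c,d} → stopped
Partition-refinement fixed point:
  B0 = {m0}
  B1 = {m2, n1}
  B2 = {m3, n3}
  B3 = {m1}
  B4 = {n0}
  B5 = {n2}
m0 ∈ B0, n0 ∈ B4 → different blocks

NO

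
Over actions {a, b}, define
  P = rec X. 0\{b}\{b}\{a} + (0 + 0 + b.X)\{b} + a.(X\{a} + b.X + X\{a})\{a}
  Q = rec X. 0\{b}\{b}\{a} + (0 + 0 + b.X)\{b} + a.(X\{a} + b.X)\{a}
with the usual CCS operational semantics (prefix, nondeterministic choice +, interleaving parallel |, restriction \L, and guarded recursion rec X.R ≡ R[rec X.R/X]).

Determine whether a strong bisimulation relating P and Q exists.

Reachable graph of P (3 states):
  p0 = rec X. 0\{b}\{b}\{a} + (0 + 0 + b.X)\{b} + a.(X\{a} + b.X + X\{a})\{a} has moves =a=> p1
  p1 = ((rec X. 0\{b}\{b}\{a} + (0 + 0 + b.X)\{b} + a.(X\{a} + b.X + X\{a})\{a})\{a} + b.(rec X. 0\{b}\{b}\{a} + (0 + 0 + b.X)\{b} + a.(X\{a} + b.X + X\{a})\{a}) + (rec X. 0\{b}\{b}\{a} + (0 + 0 + b.X)\{b} + a.(X\{a} + b.X + X\{a})\{a})\{a})\{a} has moves =b=> p2
  p2 = (rec X. 0\{b}\{b}\{a} + (0 + 0 + b.X)\{b} + a.(X\{a} + b.X + X\{a})\{a})\{a} has moves stopped
Reachable graph of Q (3 states):
  q0 = rec X. 0\{b}\{b}\{a} + (0 + 0 + b.X)\{b} + a.(X\{a} + b.X)\{a} has moves =a=> q1
  q1 = ((rec X. 0\{b}\{b}\{a} + (0 + 0 + b.X)\{b} + a.(X\{a} + b.X)\{a})\{a} + b.(rec X. 0\{b}\{b}\{a} + (0 + 0 + b.X)\{b} + a.(X\{a} + b.X)\{a}))\{a} has moves =b=> q2
  q2 = (rec X. 0\{b}\{b}\{a} + (0 + 0 + b.X)\{b} + a.(X\{a} + b.X)\{a})\{a} has moves stopped
Bisimilarity quotient blocks:
  B0 = {p0, q0}
  B1 = {p1, q1}
  B2 = {p2, q2}
p0 ∈ B0, q0 ∈ B0 → same block

P ~ Q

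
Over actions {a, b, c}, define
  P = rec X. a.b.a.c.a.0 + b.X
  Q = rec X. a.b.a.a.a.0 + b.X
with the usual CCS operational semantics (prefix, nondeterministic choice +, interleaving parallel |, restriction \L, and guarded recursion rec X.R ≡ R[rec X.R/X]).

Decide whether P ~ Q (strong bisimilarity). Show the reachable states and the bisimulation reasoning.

not bisimilar

Reachable graph of P (6 states):
  p0 = rec X. a.b.a.c.a.0 + b.X :: =a=> p1, =b=> p0
  p1 = b.a.c.a.0 :: =b=> p2
  p2 = a.c.a.0 :: =a=> p3
  p3 = c.a.0 :: =c=> p4
  p4 = a.0 :: =a=> p5
  p5 = 0 :: ∅
Reachable graph of Q (6 states):
  q0 = rec X. a.b.a.a.a.0 + b.X :: =a=> q1, =b=> q0
  q1 = b.a.a.a.0 :: =b=> q2
  q2 = a.a.a.0 :: =a=> q3
  q3 = a.a.0 :: =a=> q4
  q4 = a.0 :: =a=> q5
  q5 = 0 :: ∅
Coarsest stable partition (strong bisimilarity classes):
  B0 = {p0}
  B1 = {p1}
  B2 = {p2}
  B3 = {p3}
  B4 = {p4, q4}
  B5 = {p5, q5}
  B6 = {q0}
  B7 = {q1}
  B8 = {q2}
  B9 = {q3}
p0 ∈ B0, q0 ∈ B6 → different blocks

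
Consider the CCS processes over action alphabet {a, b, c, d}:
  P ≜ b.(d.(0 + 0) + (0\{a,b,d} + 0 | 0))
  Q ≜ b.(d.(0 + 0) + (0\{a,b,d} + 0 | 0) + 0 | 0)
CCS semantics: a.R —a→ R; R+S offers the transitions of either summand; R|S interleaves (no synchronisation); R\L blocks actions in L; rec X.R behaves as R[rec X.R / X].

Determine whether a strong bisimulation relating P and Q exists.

LTS(P): 3 reachable states
  s0 = b.(d.(0 + 0) + (0\{a,b,d} + 0 | 0)) has moves --b--▸ s1
  s1 = d.(0 + 0) + (0\{a,b,d} + 0 | 0) has moves --d--▸ s2
  s2 = 0 + 0 has moves ∅
LTS(Q): 3 reachable states
  t0 = b.(d.(0 + 0) + (0\{a,b,d} + 0 | 0) + 0 | 0) has moves --b--▸ t1
  t1 = d.(0 + 0) + (0\{a,b,d} + 0 | 0) + 0 | 0 has moves --d--▸ t2
  t2 = 0 + 0 has moves ∅
Partition-refinement fixed point:
  B0 = {s0, t0}
  B1 = {s1, t1}
  B2 = {s2, t2}
s0 ∈ B0, t0 ∈ B0 → same block

bisimilar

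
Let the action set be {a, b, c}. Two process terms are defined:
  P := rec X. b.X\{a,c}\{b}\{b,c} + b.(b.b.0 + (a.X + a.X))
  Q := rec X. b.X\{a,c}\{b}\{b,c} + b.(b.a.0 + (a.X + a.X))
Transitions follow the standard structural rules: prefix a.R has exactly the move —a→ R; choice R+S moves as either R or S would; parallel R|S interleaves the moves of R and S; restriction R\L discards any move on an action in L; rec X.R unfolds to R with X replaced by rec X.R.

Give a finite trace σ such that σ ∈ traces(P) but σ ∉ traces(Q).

LTS(P): 5 reachable states
  m0 = rec X. b.X\{a,c}\{b}\{b,c} + b.(b.b.0 + (a.X + a.X)) :: —b→ m1, —b→ m2
  m1 = (rec X. b.X\{a,c}\{b}\{b,c} + b.(b.b.0 + (a.X + a.X)))\{a,c}\{b}\{b,c} :: ∅
  m2 = b.b.0 + (a.(rec X. b.X\{a,c}\{b}\{b,c} + b.(b.b.0 + (a.X + a.X))) + a.(rec X. b.X\{a,c}\{b}\{b,c} + b.(b.b.0 + (a.X + a.X)))) :: —a→ m0, —b→ m3
  m3 = b.0 :: —b→ m4
  m4 = 0 :: ∅
LTS(Q): 5 reachable states
  n0 = rec X. b.X\{a,c}\{b}\{b,c} + b.(b.a.0 + (a.X + a.X)) :: —b→ n1, —b→ n2
  n1 = (rec X. b.X\{a,c}\{b}\{b,c} + b.(b.a.0 + (a.X + a.X)))\{a,c}\{b}\{b,c} :: ∅
  n2 = b.a.0 + (a.(rec X. b.X\{a,c}\{b}\{b,c} + b.(b.a.0 + (a.X + a.X))) + a.(rec X. b.X\{a,c}\{b}\{b,c} + b.(b.a.0 + (a.X + a.X)))) :: —a→ n0, —b→ n3
  n3 = a.0 :: —a→ n4
  n4 = 0 :: ∅
Run σ = ⟨bbb⟩ on P: start {m0}
  step 1 (b): {m1, m2}
  step 2 (b): {m3}
  step 3 (b): {m4}
  ✓ P
Run σ = ⟨bbb⟩ on Q: start {n0}
  step 1 (b): {n1, n2}
  step 2 (b): {n3}
  step 3 (b): ∅ (Q stuck)

bbb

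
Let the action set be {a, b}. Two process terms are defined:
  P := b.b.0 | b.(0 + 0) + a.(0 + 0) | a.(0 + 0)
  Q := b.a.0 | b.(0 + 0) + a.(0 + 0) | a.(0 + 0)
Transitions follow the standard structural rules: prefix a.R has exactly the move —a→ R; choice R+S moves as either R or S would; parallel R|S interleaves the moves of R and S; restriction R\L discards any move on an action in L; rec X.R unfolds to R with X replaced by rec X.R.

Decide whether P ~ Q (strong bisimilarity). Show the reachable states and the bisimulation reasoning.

P's transition system — 9 states:
  s0 = b.b.0 | b.(0 + 0) + a.(0 + 0) | a.(0 + 0) has moves --a--▸ s1, --a--▸ s2, --b--▸ s3, --b--▸ s4
  s1 = (0 + 0) | a.(0 + 0) has moves --a--▸ s5
  s2 = a.(0 + 0) | (0 + 0) has moves --a--▸ s5
  s3 = b.0 | b.(0 + 0) has moves --b--▸ s6, --b--▸ s7
  s4 = b.b.0 | (0 + 0) has moves --b--▸ s7
  s5 = (0 + 0) | (0 + 0) has moves ·
  s6 = 0 | b.(0 + 0) has moves --b--▸ s8
  s7 = b.0 | (0 + 0) has moves --b--▸ s8
  s8 = 0 | (0 + 0) has moves ·
Q's transition system — 9 states:
  t0 = b.a.0 | b.(0 + 0) + a.(0 + 0) | a.(0 + 0) has moves --a--▸ t1, --a--▸ t2, --b--▸ t3, --b--▸ t4
  t1 = (0 + 0) | a.(0 + 0) has moves --a--▸ t5
  t2 = a.(0 + 0) | (0 + 0) has moves --a--▸ t5
  t3 = a.0 | b.(0 + 0) has moves --a--▸ t6, --b--▸ t7
  t4 = b.a.0 | (0 + 0) has moves --b--▸ t7
  t5 = (0 + 0) | (0 + 0) has moves ·
  t6 = 0 | b.(0 + 0) has moves --b--▸ t8
  t7 = a.0 | (0 + 0) has moves --a--▸ t8
  t8 = 0 | (0 + 0) has moves ·
Partition-refinement fixed point:
  B0 = {s0}
  B1 = {s3, s4}
  B2 = {s6, s7, t6}
  B3 = {s5, s8, t5, t8}
  B4 = {s1, s2, t1, t2, t7}
  B5 = {t0}
  B6 = {t3}
  B7 = {t4}
s0 ∈ B0, t0 ∈ B5 → different blocks

P ≁ Q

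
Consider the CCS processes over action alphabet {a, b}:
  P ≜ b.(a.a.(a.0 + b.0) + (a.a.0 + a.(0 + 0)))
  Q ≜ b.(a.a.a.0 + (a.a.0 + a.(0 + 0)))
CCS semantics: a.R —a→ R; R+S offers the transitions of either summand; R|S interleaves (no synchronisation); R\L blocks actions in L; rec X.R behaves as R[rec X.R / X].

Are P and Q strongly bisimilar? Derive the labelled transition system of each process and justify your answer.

P's transition system — 7 states:
  p0 = b.(a.a.(a.0 + b.0) + (a.a.0 + a.(0 + 0))) ⊢ =b=> p1
  p1 = a.a.(a.0 + b.0) + (a.a.0 + a.(0 + 0)) ⊢ =a=> p2, =a=> p3, =a=> p4
  p2 = 0 + 0 ⊢ ∅
  p3 = a.(a.0 + b.0) ⊢ =a=> p5
  p4 = a.0 ⊢ =a=> p6
  p5 = a.0 + b.0 ⊢ =a=> p6, =b=> p6
  p6 = 0 ⊢ ∅
Q's transition system — 6 states:
  q0 = b.(a.a.a.0 + (a.a.0 + a.(0 + 0))) ⊢ =b=> q1
  q1 = a.a.a.0 + (a.a.0 + a.(0 + 0)) ⊢ =a=> q2, =a=> q3, =a=> q4
  q2 = 0 + 0 ⊢ ∅
  q3 = a.0 ⊢ =a=> q5
  q4 = a.a.0 ⊢ =a=> q3
  q5 = 0 ⊢ ∅
Coarsest stable partition (strong bisimilarity classes):
  B0 = {p0}
  B1 = {p1}
  B2 = {p3}
  B3 = {p5}
  B4 = {p2, p6, q2, q5}
  B5 = {p4, q3}
  B6 = {q0}
  B7 = {q1}
  B8 = {q4}
p0 ∈ B0, q0 ∈ B6 → different blocks

not bisimilar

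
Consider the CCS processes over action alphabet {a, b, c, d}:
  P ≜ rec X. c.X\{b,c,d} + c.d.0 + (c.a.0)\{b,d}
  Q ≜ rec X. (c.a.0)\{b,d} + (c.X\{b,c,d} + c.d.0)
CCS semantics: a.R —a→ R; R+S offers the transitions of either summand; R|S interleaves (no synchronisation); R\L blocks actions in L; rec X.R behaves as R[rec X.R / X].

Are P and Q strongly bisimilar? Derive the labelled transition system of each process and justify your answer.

LTS(P): 6 reachable states
  u0 = rec X. c.X\{b,c,d} + c.d.0 + (c.a.0)\{b,d} ⊢ =c=> u1, =c=> u2, =c=> u3
  u1 = (a.0)\{b,d} ⊢ =a=> u4
  u2 = (rec X. c.X\{b,c,d} + c.d.0 + (c.a.0)\{b,d})\{b,c,d} ⊢ ·
  u3 = d.0 ⊢ =d=> u5
  u4 = 0\{b,d} ⊢ ·
  u5 = 0 ⊢ ·
LTS(Q): 6 reachable states
  v0 = rec X. (c.a.0)\{b,d} + (c.X\{b,c,d} + c.d.0) ⊢ =c=> v1, =c=> v2, =c=> v3
  v1 = (a.0)\{b,d} ⊢ =a=> v4
  v2 = (rec X. (c.a.0)\{b,d} + (c.X\{b,c,d} + c.d.0))\{b,c,d} ⊢ ·
  v3 = d.0 ⊢ =d=> v5
  v4 = 0\{b,d} ⊢ ·
  v5 = 0 ⊢ ·
Coarsest stable partition (strong bisimilarity classes):
  B0 = {u0, v0}
  B1 = {u2, u4, u5, v2, v4, v5}
  B2 = {u3, v3}
  B3 = {u1, v1}
u0 ∈ B0, v0 ∈ B0 → same block

bisimilar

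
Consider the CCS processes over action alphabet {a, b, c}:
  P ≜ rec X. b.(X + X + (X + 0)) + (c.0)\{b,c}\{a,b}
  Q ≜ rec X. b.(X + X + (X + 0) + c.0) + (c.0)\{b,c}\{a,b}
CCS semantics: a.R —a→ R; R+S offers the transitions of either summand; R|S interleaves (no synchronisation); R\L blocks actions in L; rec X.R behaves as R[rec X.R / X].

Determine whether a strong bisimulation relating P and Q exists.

not bisimilar

P's transition system — 2 states:
  m0 = rec X. b.(X + X + (X + 0)) + (c.0)\{b,c}\{a,b} has moves =b=> m1
  m1 = (rec X. b.(X + X + (X + 0)) + (c.0)\{b,c}\{a,b}) + (rec X. b.(X + X + (X + 0)) + (c.0)\{b,c}\{a,b}) + ((rec X. b.(X + X + (X + 0)) + (c.0)\{b,c}\{a,b}) + 0) has moves =b=> m1
Q's transition system — 3 states:
  n0 = rec X. b.(X + X + (X + 0) + c.0) + (c.0)\{b,c}\{a,b} has moves =b=> n1
  n1 = (rec X. b.(X + X + (X + 0) + c.0) + (c.0)\{b,c}\{a,b}) + (rec X. b.(X + X + (X + 0) + c.0) + (c.0)\{b,c}\{a,b}) + ((rec X. b.(X + X + (X + 0) + c.0) + (c.0)\{b,c}\{a,b}) + 0) + c.0 has moves =b=> n1, =c=> n2
  n2 = 0 has moves deadlocked
Bisimilarity quotient blocks:
  B0 = {m0, m1}
  B1 = {n0}
  B2 = {n1}
  B3 = {n2}
m0 ∈ B0, n0 ∈ B1 → different blocks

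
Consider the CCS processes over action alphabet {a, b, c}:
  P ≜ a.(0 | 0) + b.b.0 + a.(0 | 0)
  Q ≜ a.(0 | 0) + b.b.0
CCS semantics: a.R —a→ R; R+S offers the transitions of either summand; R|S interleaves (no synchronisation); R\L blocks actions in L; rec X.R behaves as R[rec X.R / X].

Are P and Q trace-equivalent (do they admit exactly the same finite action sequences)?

Reachable graph of P (4 states):
  m0 = a.(0 | 0) + b.b.0 + a.(0 | 0) has moves =a=> m1, =b=> m2
  m1 = 0 | 0 has moves deadlocked
  m2 = b.0 has moves =b=> m3
  m3 = 0 has moves deadlocked
Reachable graph of Q (4 states):
  n0 = a.(0 | 0) + b.b.0 has moves =a=> n1, =b=> n2
  n1 = 0 | 0 has moves deadlocked
  n2 = b.0 has moves =b=> n3
  n3 = 0 has moves deadlocked
Partition-refinement fixed point:
  B0 = {m0, n0}
  B1 = {m1, m3, n1, n3}
  B2 = {m2, n2}
m0 ∈ B0, n0 ∈ B0 → same block
Bisimilar ⇒ trace-equivalent.

trace-equivalent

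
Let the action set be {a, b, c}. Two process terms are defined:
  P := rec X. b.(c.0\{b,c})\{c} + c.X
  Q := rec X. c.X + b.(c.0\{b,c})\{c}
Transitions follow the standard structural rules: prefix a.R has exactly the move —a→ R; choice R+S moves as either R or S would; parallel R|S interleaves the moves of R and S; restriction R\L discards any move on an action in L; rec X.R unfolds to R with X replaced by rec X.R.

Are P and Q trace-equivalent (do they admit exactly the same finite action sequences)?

YES

Reachable graph of P (2 states):
  m0 = rec X. b.(c.0\{b,c})\{c} + c.X has moves =b=> m1, =c=> m0
  m1 = (c.0\{b,c})\{c} has moves ·
Reachable graph of Q (2 states):
  n0 = rec X. c.X + b.(c.0\{b,c})\{c} has moves =b=> n1, =c=> n0
  n1 = (c.0\{b,c})\{c} has moves ·
Bisimilarity quotient blocks:
  B0 = {m0, n0}
  B1 = {m1, n1}
m0 ∈ B0, n0 ∈ B0 → same block
Bisimilar ⇒ trace-equivalent.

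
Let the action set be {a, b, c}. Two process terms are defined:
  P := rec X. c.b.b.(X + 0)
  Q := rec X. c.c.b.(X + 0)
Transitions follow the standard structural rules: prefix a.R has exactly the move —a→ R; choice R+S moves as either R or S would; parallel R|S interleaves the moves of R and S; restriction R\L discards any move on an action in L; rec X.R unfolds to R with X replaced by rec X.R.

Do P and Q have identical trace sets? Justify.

P's transition system — 4 states:
  u0 = rec X. c.b.b.(X + 0) ⊢ -c-> u1
  u1 = b.b.((rec X. c.b.b.(X + 0)) + 0) ⊢ -b-> u2
  u2 = b.((rec X. c.b.b.(X + 0)) + 0) ⊢ -b-> u3
  u3 = (rec X. c.b.b.(X + 0)) + 0 ⊢ -c-> u1
Q's transition system — 4 states:
  v0 = rec X. c.c.b.(X + 0) ⊢ -c-> v1
  v1 = c.b.((rec X. c.c.b.(X + 0)) + 0) ⊢ -c-> v2
  v2 = b.((rec X. c.c.b.(X + 0)) + 0) ⊢ -b-> v3
  v3 = (rec X. c.c.b.(X + 0)) + 0 ⊢ -c-> v1
Trace ⟨cb⟩ through P, begin at {u0}:
  after c @ step 1: {u1}
  after b @ step 2: {u2}
  ✓ P
Trace ⟨cb⟩ through Q, begin at {v0}:
  after c @ step 1: {v1}
  after b @ step 2: ∅ (Q stuck)

trace-distinct — witness ⟨cb⟩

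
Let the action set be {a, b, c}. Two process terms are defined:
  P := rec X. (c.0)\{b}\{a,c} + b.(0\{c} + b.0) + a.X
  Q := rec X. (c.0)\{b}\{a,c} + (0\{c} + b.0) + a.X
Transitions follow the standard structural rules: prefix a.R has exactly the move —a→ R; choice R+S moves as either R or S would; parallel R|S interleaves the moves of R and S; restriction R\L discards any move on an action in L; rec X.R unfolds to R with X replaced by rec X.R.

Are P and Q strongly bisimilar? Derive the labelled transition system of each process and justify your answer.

not bisimilar

Reachable graph of P (3 states):
  s0 = rec X. (c.0)\{b}\{a,c} + b.(0\{c} + b.0) + a.X ⊢ --a--▸ s0, --b--▸ s1
  s1 = 0\{c} + b.0 ⊢ --b--▸ s2
  s2 = 0 ⊢ stopped
Reachable graph of Q (2 states):
  t0 = rec X. (c.0)\{b}\{a,c} + (0\{c} + b.0) + a.X ⊢ --a--▸ t0, --b--▸ t1
  t1 = 0 ⊢ stopped
Bisimilarity quotient blocks:
  B0 = {s0}
  B1 = {s1}
  B2 = {s2, t1}
  B3 = {t0}
s0 ∈ B0, t0 ∈ B3 → different blocks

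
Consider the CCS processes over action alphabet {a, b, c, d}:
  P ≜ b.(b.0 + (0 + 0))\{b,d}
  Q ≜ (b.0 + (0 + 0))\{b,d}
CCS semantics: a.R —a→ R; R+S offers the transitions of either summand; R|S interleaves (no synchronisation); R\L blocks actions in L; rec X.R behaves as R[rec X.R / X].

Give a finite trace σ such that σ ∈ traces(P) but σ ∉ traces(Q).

LTS(P): 2 reachable states
  p0 = b.(b.0 + (0 + 0))\{b,d} | =b=> p1
  p1 = (b.0 + (0 + 0))\{b,d} | deadlocked
LTS(Q): 1 reachable states
  q0 = (b.0 + (0 + 0))\{b,d} | deadlocked
Run σ = ⟨b⟩ on P: start {p0}
  step 1 (b): {p1}
  — P admits the full trace.
Run σ = ⟨b⟩ on Q: start {q0}
  step 1 (b): ∅ (Q stuck)

b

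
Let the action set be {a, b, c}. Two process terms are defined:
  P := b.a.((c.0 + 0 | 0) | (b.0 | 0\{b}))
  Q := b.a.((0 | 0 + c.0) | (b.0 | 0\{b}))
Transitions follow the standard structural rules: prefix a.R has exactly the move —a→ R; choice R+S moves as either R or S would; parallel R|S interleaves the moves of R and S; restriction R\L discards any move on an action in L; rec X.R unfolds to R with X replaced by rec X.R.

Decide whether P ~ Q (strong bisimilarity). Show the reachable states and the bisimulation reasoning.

P ~ Q

Reachable graph of P (6 states):
  s0 = b.a.((c.0 + 0 | 0) | (b.0 | 0\{b})) has moves —b→ s1
  s1 = a.((c.0 + 0 | 0) | (b.0 | 0\{b})) has moves —a→ s2
  s2 = (c.0 + 0 | 0) | (b.0 | 0\{b}) has moves —b→ s3, —c→ s4
  s3 = (c.0 + 0 | 0) | (0 | 0\{b}) has moves —c→ s5
  s4 = 0 | (b.0 | 0\{b}) has moves —b→ s5
  s5 = 0 | (0 | 0\{b}) has moves deadlocked
Reachable graph of Q (6 states):
  t0 = b.a.((0 | 0 + c.0) | (b.0 | 0\{b})) has moves —b→ t1
  t1 = a.((0 | 0 + c.0) | (b.0 | 0\{b})) has moves —a→ t2
  t2 = (0 | 0 + c.0) | (b.0 | 0\{b}) has moves —b→ t3, —c→ t4
  t3 = (0 | 0 + c.0) | (0 | 0\{b}) has moves —c→ t5
  t4 = 0 | (b.0 | 0\{b}) has moves —b→ t5
  t5 = 0 | (0 | 0\{b}) has moves deadlocked
Coarsest stable partition (strong bisimilarity classes):
  B0 = {s0, t0}
  B1 = {s1, t1}
  B2 = {s2, t2}
  B3 = {s4, t4}
  B4 = {s5, t5}
  B5 = {s3, t3}
s0 ∈ B0, t0 ∈ B0 → same block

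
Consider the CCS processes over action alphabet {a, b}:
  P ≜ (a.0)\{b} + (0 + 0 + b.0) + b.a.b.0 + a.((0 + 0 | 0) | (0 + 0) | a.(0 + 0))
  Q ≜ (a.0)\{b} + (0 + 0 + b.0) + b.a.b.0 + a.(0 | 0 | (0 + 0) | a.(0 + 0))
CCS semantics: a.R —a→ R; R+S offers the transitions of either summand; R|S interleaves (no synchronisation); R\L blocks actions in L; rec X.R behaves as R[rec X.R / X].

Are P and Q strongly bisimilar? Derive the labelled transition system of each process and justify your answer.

P ~ Q

LTS(P): 7 reachable states
  u0 = (a.0)\{b} + (0 + 0 + b.0) + b.a.b.0 + a.((0 + 0 | 0) | (0 + 0) | a.(0 + 0)) has moves —a→ u1, —a→ u2, —b→ u3, —b→ u4
  u1 = (0 + 0 | 0) | (0 + 0) | a.(0 + 0) has moves —a→ u5
  u2 = 0\{b} has moves ∅
  u3 = 0 has moves ∅
  u4 = a.b.0 has moves —a→ u6
  u5 = (0 + 0 | 0) | (0 + 0) | (0 + 0) has moves ∅
  u6 = b.0 has moves —b→ u3
LTS(Q): 7 reachable states
  v0 = (a.0)\{b} + (0 + 0 + b.0) + b.a.b.0 + a.(0 | 0 | (0 + 0) | a.(0 + 0)) has moves —a→ v1, —a→ v2, —b→ v3, —b→ v4
  v1 = 0 | 0 | (0 + 0) | a.(0 + 0) has moves —a→ v5
  v2 = 0\{b} has moves ∅
  v3 = 0 has moves ∅
  v4 = a.b.0 has moves —a→ v6
  v5 = 0 | 0 | (0 + 0) | (0 + 0) has moves ∅
  v6 = b.0 has moves —b→ v3
Bisimilarity quotient blocks:
  B0 = {u0, v0}
  B1 = {u1, v1}
  B2 = {u2, u3, u5, v2, v3, v5}
  B3 = {u4, v4}
  B4 = {u6, v6}
u0 ∈ B0, v0 ∈ B0 → same block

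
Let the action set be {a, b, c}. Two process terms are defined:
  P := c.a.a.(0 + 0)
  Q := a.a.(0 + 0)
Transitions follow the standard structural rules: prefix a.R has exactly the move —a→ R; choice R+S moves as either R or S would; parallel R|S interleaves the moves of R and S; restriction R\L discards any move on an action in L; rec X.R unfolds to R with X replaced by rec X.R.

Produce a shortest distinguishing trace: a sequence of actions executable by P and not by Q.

Reachable graph of P (4 states):
  m0 = c.a.a.(0 + 0) ⊢ --c--▸ m1
  m1 = a.a.(0 + 0) ⊢ --a--▸ m2
  m2 = a.(0 + 0) ⊢ --a--▸ m3
  m3 = 0 + 0 ⊢ stopped
Reachable graph of Q (3 states):
  n0 = a.a.(0 + 0) ⊢ --a--▸ n1
  n1 = a.(0 + 0) ⊢ --a--▸ n2
  n2 = 0 + 0 ⊢ stopped
Trace ⟨c⟩ through P, begin at {m0}:
  step 1 (c): {m1}
  P completes σ.
Trace ⟨c⟩ through Q, begin at {n0}:
  step 1 (c): ∅ (Q stuck)

c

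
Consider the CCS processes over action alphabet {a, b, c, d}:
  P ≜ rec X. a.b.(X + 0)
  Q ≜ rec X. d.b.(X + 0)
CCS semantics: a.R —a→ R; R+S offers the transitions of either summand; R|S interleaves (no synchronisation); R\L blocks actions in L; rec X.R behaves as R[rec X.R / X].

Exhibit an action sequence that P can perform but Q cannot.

LTS(P): 3 reachable states
  p0 = rec X. a.b.(X + 0) :: —a→ p1
  p1 = b.((rec X. a.b.(X + 0)) + 0) :: —b→ p2
  p2 = (rec X. a.b.(X + 0)) + 0 :: —a→ p1
LTS(Q): 3 reachable states
  q0 = rec X. d.b.(X + 0) :: —d→ q1
  q1 = b.((rec X. d.b.(X + 0)) + 0) :: —b→ q2
  q2 = (rec X. d.b.(X + 0)) + 0 :: —d→ q1
Executing a from P (initial set {p0}):
  step 1 (a): {p1}
  P completes σ.
Executing a from Q (initial set {q0}):
  step 1 (a): ∅ (Q stuck)

a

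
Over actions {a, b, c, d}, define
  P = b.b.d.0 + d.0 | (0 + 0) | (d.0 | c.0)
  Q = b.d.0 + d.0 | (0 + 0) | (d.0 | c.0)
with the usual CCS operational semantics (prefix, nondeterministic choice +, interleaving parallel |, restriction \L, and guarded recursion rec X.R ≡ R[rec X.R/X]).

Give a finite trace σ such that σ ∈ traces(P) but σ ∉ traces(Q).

bb

Reachable graph of P (11 states):
  p0 = b.b.d.0 + d.0 | (0 + 0) | (d.0 | c.0) has moves =b=> p1, =c=> p2, =d=> p3, =d=> p4
  p1 = b.d.0 has moves =b=> p5
  p2 = d.0 | (0 + 0) | (d.0 | 0) has moves =d=> p6, =d=> p7
  p3 = 0 | (0 + 0) | (d.0 | c.0) has moves =c=> p6, =d=> p8
  p4 = d.0 | (0 + 0) | (0 | c.0) has moves =c=> p7, =d=> p8
  p5 = d.0 has moves =d=> p9
  p6 = 0 | (0 + 0) | (d.0 | 0) has moves =d=> p10
  p7 = d.0 | (0 + 0) | (0 | 0) has moves =d=> p10
  p8 = 0 | (0 + 0) | (0 | c.0) has moves =c=> p10
  p9 = 0 has moves stopped
  p10 = 0 | (0 + 0) | (0 | 0) has moves stopped
Reachable graph of Q (10 states):
  q0 = b.d.0 + d.0 | (0 + 0) | (d.0 | c.0) has moves =b=> q1, =c=> q2, =d=> q3, =d=> q4
  q1 = d.0 has moves =d=> q5
  q2 = d.0 | (0 + 0) | (d.0 | 0) has moves =d=> q6, =d=> q7
  q3 = 0 | (0 + 0) | (d.0 | c.0) has moves =c=> q6, =d=> q8
  q4 = d.0 | (0 + 0) | (0 | c.0) has moves =c=> q7, =d=> q8
  q5 = 0 has moves stopped
  q6 = 0 | (0 + 0) | (d.0 | 0) has moves =d=> q9
  q7 = d.0 | (0 + 0) | (0 | 0) has moves =d=> q9
  q8 = 0 | (0 + 0) | (0 | c.0) has moves =c=> q9
  q9 = 0 | (0 + 0) | (0 | 0) has moves stopped
Trace ⟨bb⟩ through P, begin at {p0}:
  [1] b ⇒ {p1}
  [2] b ⇒ {p5}
  — P admits the full trace.
Trace ⟨bb⟩ through Q, begin at {q0}:
  [1] b ⇒ {q1}
  [2] b ⇒ ∅  — Q cannot continue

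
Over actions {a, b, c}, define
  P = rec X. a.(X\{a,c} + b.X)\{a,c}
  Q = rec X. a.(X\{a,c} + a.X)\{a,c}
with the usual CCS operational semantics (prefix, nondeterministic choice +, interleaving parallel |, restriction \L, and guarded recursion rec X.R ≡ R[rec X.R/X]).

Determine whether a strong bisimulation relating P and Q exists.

P's transition system — 3 states:
  s0 = rec X. a.(X\{a,c} + b.X)\{a,c} has moves ··a··> s1
  s1 = ((rec X. a.(X\{a,c} + b.X)\{a,c})\{a,c} + b.(rec X. a.(X\{a,c} + b.X)\{a,c}))\{a,c} has moves ··b··> s2
  s2 = (rec X. a.(X\{a,c} + b.X)\{a,c})\{a,c} has moves (no moves)
Q's transition system — 2 states:
  t0 = rec X. a.(X\{a,c} + a.X)\{a,c} has moves ··a··> t1
  t1 = ((rec X. a.(X\{a,c} + a.X)\{a,c})\{a,c} + a.(rec X. a.(X\{a,c} + a.X)\{a,c}))\{a,c} has moves (no moves)
Coarsest stable partition (strong bisimilarity classes):
  B0 = {s0}
  B1 = {s1}
  B2 = {s2, t1}
  B3 = {t0}
s0 ∈ B0, t0 ∈ B3 → different blocks

NO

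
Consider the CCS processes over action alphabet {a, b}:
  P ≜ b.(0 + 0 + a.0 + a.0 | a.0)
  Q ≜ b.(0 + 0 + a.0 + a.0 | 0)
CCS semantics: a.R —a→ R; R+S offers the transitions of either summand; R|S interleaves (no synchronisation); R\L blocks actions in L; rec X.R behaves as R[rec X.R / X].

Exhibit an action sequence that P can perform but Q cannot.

LTS(P): 6 reachable states
  u0 = b.(0 + 0 + a.0 + a.0 | a.0) :: —b→ u1
  u1 = 0 + 0 + a.0 + a.0 | a.0 :: —a→ u2, —a→ u3, —a→ u4
  u2 = 0 :: ·
  u3 = 0 | a.0 :: —a→ u5
  u4 = a.0 | 0 :: —a→ u5
  u5 = 0 | 0 :: ·
LTS(Q): 4 reachable states
  v0 = b.(0 + 0 + a.0 + a.0 | 0) :: —b→ v1
  v1 = 0 + 0 + a.0 + a.0 | 0 :: —a→ v2, —a→ v3
  v2 = 0 :: ·
  v3 = 0 | 0 :: ·
Run σ = ⟨baa⟩ on P: start {u0}
  step 1 (b): {u1}
  step 2 (a): {u2, u3, u4}
  step 3 (a): {u5}
  — P admits the full trace.
Run σ = ⟨baa⟩ on Q: start {v0}
  step 1 (b): {v1}
  step 2 (a): {v2, v3}
  step 3 (a): no successor for Q

baa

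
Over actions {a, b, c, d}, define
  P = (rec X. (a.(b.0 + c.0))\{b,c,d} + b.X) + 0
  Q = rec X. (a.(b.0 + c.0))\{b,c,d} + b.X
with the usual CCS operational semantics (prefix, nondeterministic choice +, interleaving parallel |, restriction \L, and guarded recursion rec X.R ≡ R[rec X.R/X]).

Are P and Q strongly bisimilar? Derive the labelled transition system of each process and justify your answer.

P's transition system — 3 states:
  m0 = (rec X. (a.(b.0 + c.0))\{b,c,d} + b.X) + 0 :: ··a··> m1, ··b··> m2
  m1 = (b.0 + c.0)\{b,c,d} :: deadlocked
  m2 = rec X. (a.(b.0 + c.0))\{b,c,d} + b.X :: ··a··> m1, ··b··> m2
Q's transition system — 2 states:
  n0 = rec X. (a.(b.0 + c.0))\{b,c,d} + b.X :: ··a··> n1, ··b··> n0
  n1 = (b.0 + c.0)\{b,c,d} :: deadlocked
Partition-refinement fixed point:
  B0 = {m0, m2, n0}
  B1 = {m1, n1}
m0 ∈ B0, n0 ∈ B0 → same block

bisimilar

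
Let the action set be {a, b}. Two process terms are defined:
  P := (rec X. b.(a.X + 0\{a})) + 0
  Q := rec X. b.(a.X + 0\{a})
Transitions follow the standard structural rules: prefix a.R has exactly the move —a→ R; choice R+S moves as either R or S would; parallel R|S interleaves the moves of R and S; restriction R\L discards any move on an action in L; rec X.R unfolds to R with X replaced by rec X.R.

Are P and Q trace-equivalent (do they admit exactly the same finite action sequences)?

LTS(P): 3 reachable states
  p0 = (rec X. b.(a.X + 0\{a})) + 0 has moves —b→ p1
  p1 = a.(rec X. b.(a.X + 0\{a})) + 0\{a} has moves —a→ p2
  p2 = rec X. b.(a.X + 0\{a}) has moves —b→ p1
LTS(Q): 2 reachable states
  q0 = rec X. b.(a.X + 0\{a}) has moves —b→ q1
  q1 = a.(rec X. b.(a.X + 0\{a})) + 0\{a} has moves —a→ q0
Coarsest stable partition (strong bisimilarity classes):
  B0 = {p0, p2, q0}
  B1 = {p1, q1}
p0 ∈ B0, q0 ∈ B0 → same block
Bisimilar ⇒ trace-equivalent.

traces(P) = traces(Q)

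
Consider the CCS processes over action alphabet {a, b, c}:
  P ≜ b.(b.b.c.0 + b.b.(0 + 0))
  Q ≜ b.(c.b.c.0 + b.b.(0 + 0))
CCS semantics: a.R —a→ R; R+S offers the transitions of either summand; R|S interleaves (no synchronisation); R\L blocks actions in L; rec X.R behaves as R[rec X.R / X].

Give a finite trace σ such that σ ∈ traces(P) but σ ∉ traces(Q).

LTS(P): 7 reachable states
  s0 = b.(b.b.c.0 + b.b.(0 + 0)) ⊢ =b=> s1
  s1 = b.b.c.0 + b.b.(0 + 0) ⊢ =b=> s2, =b=> s3
  s2 = b.(0 + 0) ⊢ =b=> s4
  s3 = b.c.0 ⊢ =b=> s5
  s4 = 0 + 0 ⊢ deadlocked
  s5 = c.0 ⊢ =c=> s6
  s6 = 0 ⊢ deadlocked
LTS(Q): 7 reachable states
  t0 = b.(c.b.c.0 + b.b.(0 + 0)) ⊢ =b=> t1
  t1 = c.b.c.0 + b.b.(0 + 0) ⊢ =b=> t2, =c=> t3
  t2 = b.(0 + 0) ⊢ =b=> t4
  t3 = b.c.0 ⊢ =b=> t5
  t4 = 0 + 0 ⊢ deadlocked
  t5 = c.0 ⊢ =c=> t6
  t6 = 0 ⊢ deadlocked
Trace ⟨bbbc⟩ through P, begin at {s0}:
  step 1 (b): {s1}
  step 2 (b): {s2, s3}
  step 3 (b): {s4, s5}
  step 4 (c): {s6}
  ✓ P
Trace ⟨bbbc⟩ through Q, begin at {t0}:
  step 1 (b): {t1}
  step 2 (b): {t2}
  step 3 (b): {t4}
  step 4 (c): ∅  — Q cannot continue

bbbc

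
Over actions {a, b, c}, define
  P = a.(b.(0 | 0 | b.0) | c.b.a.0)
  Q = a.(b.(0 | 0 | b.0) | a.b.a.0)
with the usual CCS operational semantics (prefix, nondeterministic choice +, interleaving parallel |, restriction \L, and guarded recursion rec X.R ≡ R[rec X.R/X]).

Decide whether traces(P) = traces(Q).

P's transition system — 13 states:
  s0 = a.(b.(0 | 0 | b.0) | c.b.a.0) → —a→ s1
  s1 = b.(0 | 0 | b.0) | c.b.a.0 → —b→ s2, —c→ s3
  s2 = 0 | 0 | b.0 | c.b.a.0 → —b→ s4, —c→ s5
  s3 = b.(0 | 0 | b.0) | b.a.0 → —b→ s5, —b→ s6
  s4 = 0 | 0 | 0 | c.b.a.0 → —c→ s7
  s5 = 0 | 0 | b.0 | b.a.0 → —b→ s7, —b→ s8
  s6 = b.(0 | 0 | b.0) | a.0 → —a→ s9, —b→ s8
  s7 = 0 | 0 | 0 | b.a.0 → —b→ s10
  s8 = 0 | 0 | b.0 | a.0 → —a→ s11, —b→ s10
  s9 = b.(0 | 0 | b.0) | 0 → —b→ s11
  s10 = 0 | 0 | 0 | a.0 → —a→ s12
  s11 = 0 | 0 | b.0 | 0 → —b→ s12
  s12 = 0 | 0 | 0 | 0 → deadlocked
Q's transition system — 13 states:
  t0 = a.(b.(0 | 0 | b.0) | a.b.a.0) → —a→ t1
  t1 = b.(0 | 0 | b.0) | a.b.a.0 → —a→ t2, —b→ t3
  t2 = b.(0 | 0 | b.0) | b.a.0 → —b→ t4, —b→ t5
  t3 = 0 | 0 | b.0 | a.b.a.0 → —a→ t4, —b→ t6
  t4 = 0 | 0 | b.0 | b.a.0 → —b→ t7, —b→ t8
  t5 = b.(0 | 0 | b.0) | a.0 → —a→ t9, —b→ t8
  t6 = 0 | 0 | 0 | a.b.a.0 → —a→ t7
  t7 = 0 | 0 | 0 | b.a.0 → —b→ t10
  t8 = 0 | 0 | b.0 | a.0 → —a→ t11, —b→ t10
  t9 = b.(0 | 0 | b.0) | 0 → —b→ t11
  t10 = 0 | 0 | 0 | a.0 → —a→ t12
  t11 = 0 | 0 | b.0 | 0 → —b→ t12
  t12 = 0 | 0 | 0 | 0 → deadlocked
Run σ = ⟨ac⟩ on P: start {s0}
  [1] a ⇒ {s1}
  [2] c ⇒ {s3}
  — P admits the full trace.
Run σ = ⟨ac⟩ on Q: start {t0}
  [1] a ⇒ {t1}
  [2] c ⇒ ∅  — Q cannot continue

NO — witness ⟨ac⟩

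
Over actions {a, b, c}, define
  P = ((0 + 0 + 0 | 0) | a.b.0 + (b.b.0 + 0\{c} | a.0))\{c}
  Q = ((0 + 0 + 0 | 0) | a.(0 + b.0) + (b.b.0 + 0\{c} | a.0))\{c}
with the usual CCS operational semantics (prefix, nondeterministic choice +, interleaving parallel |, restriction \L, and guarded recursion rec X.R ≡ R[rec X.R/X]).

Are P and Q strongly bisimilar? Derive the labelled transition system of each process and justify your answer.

P ~ Q

Reachable graph of P (6 states):
  m0 = ((0 + 0 + 0 | 0) | a.b.0 + (b.b.0 + 0\{c} | a.0))\{c} :: —a→ m1, —a→ m2, —b→ m3
  m1 = ((0 + 0 + 0 | 0) | b.0)\{c} :: —b→ m4
  m2 = (0\{c} | 0)\{c} :: ·
  m3 = (b.0)\{c} :: —b→ m5
  m4 = ((0 + 0 + 0 | 0) | 0)\{c} :: ·
  m5 = 0\{c} :: ·
Reachable graph of Q (6 states):
  n0 = ((0 + 0 + 0 | 0) | a.(0 + b.0) + (b.b.0 + 0\{c} | a.0))\{c} :: —a→ n1, —a→ n2, —b→ n3
  n1 = ((0 + 0 + 0 | 0) | (0 + b.0))\{c} :: —b→ n4
  n2 = (0\{c} | 0)\{c} :: ·
  n3 = (b.0)\{c} :: —b→ n5
  n4 = ((0 + 0 + 0 | 0) | 0)\{c} :: ·
  n5 = 0\{c} :: ·
Coarsest stable partition (strong bisimilarity classes):
  B0 = {m0, n0}
  B1 = {m1, m3, n1, n3}
  B2 = {m2, m4, m5, n2, n4, n5}
m0 ∈ B0, n0 ∈ B0 → same block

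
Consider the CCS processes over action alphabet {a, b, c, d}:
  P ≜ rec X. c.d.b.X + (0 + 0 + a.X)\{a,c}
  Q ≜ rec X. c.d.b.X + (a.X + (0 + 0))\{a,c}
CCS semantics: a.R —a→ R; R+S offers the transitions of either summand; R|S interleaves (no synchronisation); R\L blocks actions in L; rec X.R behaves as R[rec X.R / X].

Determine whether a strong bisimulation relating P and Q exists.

LTS(P): 3 reachable states
  s0 = rec X. c.d.b.X + (0 + 0 + a.X)\{a,c} ⊢ --c--▸ s1
  s1 = d.b.(rec X. c.d.b.X + (0 + 0 + a.X)\{a,c}) ⊢ --d--▸ s2
  s2 = b.(rec X. c.d.b.X + (0 + 0 + a.X)\{a,c}) ⊢ --b--▸ s0
LTS(Q): 3 reachable states
  t0 = rec X. c.d.b.X + (a.X + (0 + 0))\{a,c} ⊢ --c--▸ t1
  t1 = d.b.(rec X. c.d.b.X + (a.X + (0 + 0))\{a,c}) ⊢ --d--▸ t2
  t2 = b.(rec X. c.d.b.X + (a.X + (0 + 0))\{a,c}) ⊢ --b--▸ t0
Partition-refinement fixed point:
  B0 = {s0, t0}
  B1 = {s1, t1}
  B2 = {s2, t2}
s0 ∈ B0, t0 ∈ B0 → same block

P ~ Q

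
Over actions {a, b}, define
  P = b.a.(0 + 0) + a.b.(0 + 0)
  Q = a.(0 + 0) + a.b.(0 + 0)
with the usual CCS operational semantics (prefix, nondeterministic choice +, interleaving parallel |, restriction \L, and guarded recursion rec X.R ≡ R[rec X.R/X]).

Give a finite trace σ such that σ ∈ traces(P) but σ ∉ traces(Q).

b

P's transition system — 4 states:
  u0 = b.a.(0 + 0) + a.b.(0 + 0) → ··a··> u1, ··b··> u2
  u1 = b.(0 + 0) → ··b··> u3
  u2 = a.(0 + 0) → ··a··> u3
  u3 = 0 + 0 → stopped
Q's transition system — 3 states:
  v0 = a.(0 + 0) + a.b.(0 + 0) → ··a··> v1, ··a··> v2
  v1 = 0 + 0 → stopped
  v2 = b.(0 + 0) → ··b··> v1
Trace ⟨b⟩ through P, begin at {u0}:
  [1] b ⇒ {u2}
  P completes σ.
Trace ⟨b⟩ through Q, begin at {v0}:
  [1] b ⇒ no successor for Q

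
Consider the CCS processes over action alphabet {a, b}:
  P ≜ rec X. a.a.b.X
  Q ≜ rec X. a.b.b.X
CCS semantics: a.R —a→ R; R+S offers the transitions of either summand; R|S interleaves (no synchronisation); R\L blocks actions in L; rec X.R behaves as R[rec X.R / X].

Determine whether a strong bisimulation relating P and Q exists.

P ≁ Q

P's transition system — 3 states:
  s0 = rec X. a.a.b.X | =a=> s1
  s1 = a.b.(rec X. a.a.b.X) | =a=> s2
  s2 = b.(rec X. a.a.b.X) | =b=> s0
Q's transition system — 3 states:
  t0 = rec X. a.b.b.X | =a=> t1
  t1 = b.b.(rec X. a.b.b.X) | =b=> t2
  t2 = b.(rec X. a.b.b.X) | =b=> t0
Coarsest stable partition (strong bisimilarity classes):
  B0 = {s0}
  B1 = {s1}
  B2 = {s2}
  B3 = {t0}
  B4 = {t1}
  B5 = {t2}
s0 ∈ B0, t0 ∈ B3 → different blocks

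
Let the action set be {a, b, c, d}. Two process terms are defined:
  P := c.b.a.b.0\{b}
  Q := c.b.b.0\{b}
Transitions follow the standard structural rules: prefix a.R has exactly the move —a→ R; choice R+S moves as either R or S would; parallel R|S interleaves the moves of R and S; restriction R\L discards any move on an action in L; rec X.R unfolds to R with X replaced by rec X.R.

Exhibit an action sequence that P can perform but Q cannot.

cba

LTS(P): 5 reachable states
  s0 = c.b.a.b.0\{b} :: ··c··> s1
  s1 = b.a.b.0\{b} :: ··b··> s2
  s2 = a.b.0\{b} :: ··a··> s3
  s3 = b.0\{b} :: ··b··> s4
  s4 = 0\{b} :: (no moves)
LTS(Q): 4 reachable states
  t0 = c.b.b.0\{b} :: ··c··> t1
  t1 = b.b.0\{b} :: ··b··> t2
  t2 = b.0\{b} :: ··b··> t3
  t3 = 0\{b} :: (no moves)
Trace ⟨cba⟩ through P, begin at {s0}:
  [1] c ⇒ {s1}
  [2] b ⇒ {s2}
  [3] a ⇒ {s3}
  — P admits the full trace.
Trace ⟨cba⟩ through Q, begin at {t0}:
  [1] c ⇒ {t1}
  [2] b ⇒ {t2}
  [3] a ⇒ no successor for Q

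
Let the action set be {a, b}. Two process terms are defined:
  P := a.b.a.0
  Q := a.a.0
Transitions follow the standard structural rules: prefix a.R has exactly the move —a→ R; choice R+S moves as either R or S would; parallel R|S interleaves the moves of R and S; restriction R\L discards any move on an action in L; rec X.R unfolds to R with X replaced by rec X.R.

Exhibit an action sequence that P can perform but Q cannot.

Reachable graph of P (4 states):
  s0 = a.b.a.0 has moves --a--▸ s1
  s1 = b.a.0 has moves --b--▸ s2
  s2 = a.0 has moves --a--▸ s3
  s3 = 0 has moves deadlocked
Reachable graph of Q (3 states):
  t0 = a.a.0 has moves --a--▸ t1
  t1 = a.0 has moves --a--▸ t2
  t2 = 0 has moves deadlocked
Run σ = ⟨ab⟩ on P: start {s0}
  after a @ step 1: {s1}
  after b @ step 2: {s2}
  ✓ P
Run σ = ⟨ab⟩ on Q: start {t0}
  after a @ step 1: {t1}
  after b @ step 2: ∅ (Q stuck)

ab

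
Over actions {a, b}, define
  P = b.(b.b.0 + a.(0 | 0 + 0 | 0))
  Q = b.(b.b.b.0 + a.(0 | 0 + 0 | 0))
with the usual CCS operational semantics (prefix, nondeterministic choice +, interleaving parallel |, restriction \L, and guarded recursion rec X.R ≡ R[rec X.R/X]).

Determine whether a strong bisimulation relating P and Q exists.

not bisimilar

P's transition system — 5 states:
  m0 = b.(b.b.0 + a.(0 | 0 + 0 | 0)) has moves —b→ m1
  m1 = b.b.0 + a.(0 | 0 + 0 | 0) has moves —a→ m2, —b→ m3
  m2 = 0 | 0 + 0 | 0 has moves stopped
  m3 = b.0 has moves —b→ m4
  m4 = 0 has moves stopped
Q's transition system — 6 states:
  n0 = b.(b.b.b.0 + a.(0 | 0 + 0 | 0)) has moves —b→ n1
  n1 = b.b.b.0 + a.(0 | 0 + 0 | 0) has moves —a→ n2, —b→ n3
  n2 = 0 | 0 + 0 | 0 has moves stopped
  n3 = b.b.0 has moves —b→ n4
  n4 = b.0 has moves —b→ n5
  n5 = 0 has moves stopped
Bisimilarity quotient blocks:
  B0 = {m0}
  B1 = {m1}
  B2 = {m2, m4, n2, n5}
  B3 = {m3, n4}
  B4 = {n0}
  B5 = {n1}
  B6 = {n3}
m0 ∈ B0, n0 ∈ B4 → different blocks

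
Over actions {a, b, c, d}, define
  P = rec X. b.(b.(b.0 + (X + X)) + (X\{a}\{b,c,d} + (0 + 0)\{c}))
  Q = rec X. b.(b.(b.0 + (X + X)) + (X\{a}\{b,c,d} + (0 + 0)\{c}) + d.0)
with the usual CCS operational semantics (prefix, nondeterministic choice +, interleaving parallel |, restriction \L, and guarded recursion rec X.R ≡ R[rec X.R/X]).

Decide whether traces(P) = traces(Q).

traces(P) ≠ traces(Q) — witness ⟨bd⟩

P's transition system — 4 states:
  s0 = rec X. b.(b.(b.0 + (X + X)) + (X\{a}\{b,c,d} + (0 + 0)\{c})) → -b-> s1
  s1 = b.(b.0 + ((rec X. b.(b.(b.0 + (X + X)) + (X\{a}\{b,c,d} + (0 + 0)\{c}))) + (rec X. b.(b.(b.0 + (X + X)) + (X\{a}\{b,c,d} + (0 + 0)\{c}))))) + ((rec X. b.(b.(b.0 + (X + X)) + (X\{a}\{b,c,d} + (0 + 0)\{c})))\{a}\{b,c,d} + (0 + 0)\{c}) → -b-> s2
  s2 = b.0 + ((rec X. b.(b.(b.0 + (X + X)) + (X\{a}\{b,c,d} + (0 + 0)\{c}))) + (rec X. b.(b.(b.0 + (X + X)) + (X\{a}\{b,c,d} + (0 + 0)\{c})))) → -b-> s1, -b-> s3
  s3 = 0 → ·
Q's transition system — 4 states:
  t0 = rec X. b.(b.(b.0 + (X + X)) + (X\{a}\{b,c,d} + (0 + 0)\{c}) + d.0) → -b-> t1
  t1 = b.(b.0 + ((rec X. b.(b.(b.0 + (X + X)) + (X\{a}\{b,c,d} + (0 + 0)\{c}) + d.0)) + (rec X. b.(b.(b.0 + (X + X)) + (X\{a}\{b,c,d} + (0 + 0)\{c}) + d.0)))) + ((rec X. b.(b.(b.0 + (X + X)) + (X\{a}\{b,c,d} + (0 + 0)\{c}) + d.0))\{a}\{b,c,d} + (0 + 0)\{c}) + d.0 → -b-> t2, -d-> t3
  t2 = b.0 + ((rec X. b.(b.(b.0 + (X + X)) + (X\{a}\{b,c,d} + (0 + 0)\{c}) + d.0)) + (rec X. b.(b.(b.0 + (X + X)) + (X\{a}\{b,c,d} + (0 + 0)\{c}) + d.0))) → -b-> t1, -b-> t3
  t3 = 0 → ·
Run σ = ⟨bd⟩ on Q: start {t0}
  after b @ step 1: {t1}
  after d @ step 2: {t3}
  — Q admits the full trace.
Run σ = ⟨bd⟩ on P: start {s0}
  after b @ step 1: {s1}
  after d @ step 2: no successor for P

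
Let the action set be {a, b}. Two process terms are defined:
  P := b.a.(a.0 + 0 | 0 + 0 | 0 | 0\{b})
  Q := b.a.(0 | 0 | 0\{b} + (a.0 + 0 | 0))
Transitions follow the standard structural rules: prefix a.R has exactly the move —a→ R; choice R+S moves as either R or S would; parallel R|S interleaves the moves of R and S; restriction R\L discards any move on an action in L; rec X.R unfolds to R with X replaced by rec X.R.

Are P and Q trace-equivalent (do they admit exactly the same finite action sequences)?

trace-equivalent

P's transition system — 4 states:
  u0 = b.a.(a.0 + 0 | 0 + 0 | 0 | 0\{b}) | ··b··> u1
  u1 = a.(a.0 + 0 | 0 + 0 | 0 | 0\{b}) | ··a··> u2
  u2 = a.0 + 0 | 0 + 0 | 0 | 0\{b} | ··a··> u3
  u3 = 0 | ·
Q's transition system — 4 states:
  v0 = b.a.(0 | 0 | 0\{b} + (a.0 + 0 | 0)) | ··b··> v1
  v1 = a.(0 | 0 | 0\{b} + (a.0 + 0 | 0)) | ··a··> v2
  v2 = 0 | 0 | 0\{b} + (a.0 + 0 | 0) | ··a··> v3
  v3 = 0 | ·
Bisimilarity quotient blocks:
  B0 = {u0, v0}
  B1 = {u1, v1}
  B2 = {u2, v2}
  B3 = {u3, v3}
u0 ∈ B0, v0 ∈ B0 → same block
Bisimilar ⇒ trace-equivalent.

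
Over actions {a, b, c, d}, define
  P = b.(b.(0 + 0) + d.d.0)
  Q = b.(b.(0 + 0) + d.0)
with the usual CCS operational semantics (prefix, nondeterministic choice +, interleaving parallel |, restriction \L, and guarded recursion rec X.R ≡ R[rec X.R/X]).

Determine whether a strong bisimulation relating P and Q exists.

not bisimilar

P's transition system — 5 states:
  p0 = b.(b.(0 + 0) + d.d.0) → -b-> p1
  p1 = b.(0 + 0) + d.d.0 → -b-> p2, -d-> p3
  p2 = 0 + 0 → stopped
  p3 = d.0 → -d-> p4
  p4 = 0 → stopped
Q's transition system — 4 states:
  q0 = b.(b.(0 + 0) + d.0) → -b-> q1
  q1 = b.(0 + 0) + d.0 → -b-> q2, -d-> q3
  q2 = 0 + 0 → stopped
  q3 = 0 → stopped
Partition-refinement fixed point:
  B0 = {p0}
  B1 = {p1}
  B2 = {p3}
  B3 = {p2, p4, q2, q3}
  B4 = {q0}
  B5 = {q1}
p0 ∈ B0, q0 ∈ B4 → different blocks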